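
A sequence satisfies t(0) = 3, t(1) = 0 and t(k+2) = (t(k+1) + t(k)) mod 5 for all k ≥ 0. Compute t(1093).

Computing terms: t(0) = 3; t(1) = 0; t(2) = 3; t(3) = 3; t(4) = 1; t(5) = 4; t(6) = 0; t(7) = 4; t(8) = 4; t(9) = 3; t(10) = 2; t(11) = 0; t(12) = 2; t(13) = 2; t(14) = 4; t(15) = 1; t(16) = 0; t(17) = 1; t(18) = 1; t(19) = 2; t(20) = 3; t(21) = 0.
Since (t(20), t(21)) = (t(0), t(1)) = (3, 0) (two consecutive terms determine the rest), the sequence is periodic with period 20.
(1093 - 0) mod 20 = 13, so t(1093) = t(13) = 2.

2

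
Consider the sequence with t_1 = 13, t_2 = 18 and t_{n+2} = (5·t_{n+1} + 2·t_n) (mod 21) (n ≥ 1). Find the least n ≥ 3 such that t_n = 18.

14

Computing terms: t_1 = 13,  t_2 = 18,  t_3 = 11,  t_4 = 7,  t_5 = 15,  t_6 = 5,  t_7 = 13,  t_8 = 12,  t_9 = 2,  t_{10} = 13,  t_{11} = 6,  t_{12} = 14,  t_{13} = 19,  t_{14} = 18,  t_{15} = 2,  t_{16} = 4,  t_{17} = 3,  t_{18} = 2,  t_{19} = 16,  t_{20} = 0,  t_{21} = 11,  t_{22} = 13,  t_{23} = 3,  t_{24} = 20,  t_{25} = 1,  t_{26} = 3,  t_{27} = 17,  t_{28} = 7,  t_{29} = 6,  t_{30} = 2,  t_{31} = 1,  t_{32} = 9,  t_{33} = 5,  t_{34} = 1,  t_{35} = 15,  t_{36} = 14,  t_{37} = 16,  t_{38} = 3,  t_{39} = 5,  t_{40} = 10,  t_{41} = 18,  t_{42} = 5,  t_{43} = 19,  t_{44} = 0,  t_{45} = 17,  t_{46} = 1,  t_{47} = 18,  t_{48} = 8,  t_{49} = 13,  t_{50} = 18.
Since (t_{49}, t_{50}) = (t_1, t_2) = (13, 18) (two consecutive terms determine the rest), the sequence is periodic with period 48.
The value 18 first appears (with n ≥ 3) at t_{14}.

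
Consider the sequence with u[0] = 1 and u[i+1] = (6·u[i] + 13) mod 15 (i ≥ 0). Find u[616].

4

Computing terms: u[0] = 1, u[1] = 4, u[2] = 7, u[3] = 10, u[4] = 13, u[5] = 1.
The sequence repeats with period 5.
So u[616] = u[0 + ((616-0) mod 5)] = u[1] = 4.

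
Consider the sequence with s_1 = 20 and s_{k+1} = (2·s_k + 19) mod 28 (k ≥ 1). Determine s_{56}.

17

Listing terms: s_1 = 20, s_2 = 3, s_3 = 25, s_4 = 13, s_5 = 17, s_6 = 25.
Since s_6 = s_3 = 25, the sequence is eventually periodic: after a pre-period of length 2 it cycles with period 3.
For k ≥ 3, s_k depends only on (k - 3) mod 3. (56 - 3) mod 3 = 2, so s_{56} = s_5 = 17.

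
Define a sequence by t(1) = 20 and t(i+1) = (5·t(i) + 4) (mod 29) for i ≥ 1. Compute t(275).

10

Computing terms: t(1) = 20,  t(2) = 17,  t(3) = 2,  t(4) = 14,  t(5) = 16,  t(6) = 26,  t(7) = 18,  t(8) = 7,  t(9) = 10,  t(10) = 25,  t(11) = 13,  t(12) = 11,  t(13) = 1,  t(14) = 9,  t(15) = 20.
Since t(15) = t(1) = 20, the sequence is periodic with period 14.
So t(275) = t(1 + ((275-1) mod 14)) = t(9) = 10.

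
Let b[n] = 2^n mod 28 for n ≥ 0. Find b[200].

4

Computing terms: b[0] = 1; b[1] = 2; b[2] = 4; b[3] = 8; b[4] = 16; b[5] = 4.
Since b[5] = b[2] = 4, the sequence is eventually periodic: after a pre-period of length 2 it cycles with period 3.
For n ≥ 2, b[n] depends only on (n - 2) mod 3. (200 - 2) mod 3 = 0, so b[200] = b[2] = 4.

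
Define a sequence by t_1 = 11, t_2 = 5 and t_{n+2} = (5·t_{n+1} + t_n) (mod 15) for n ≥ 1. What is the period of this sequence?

t_1 = 11; t_2 = 5; t_3 = 6; t_4 = 5; t_5 = 1; t_6 = 10; t_7 = 6; t_8 = 10; t_9 = 11; t_{10} = 5.
Since (t_9, t_{10}) = (t_1, t_2) = (11, 5) (two consecutive terms determine the rest), the sequence is periodic with period 8.

8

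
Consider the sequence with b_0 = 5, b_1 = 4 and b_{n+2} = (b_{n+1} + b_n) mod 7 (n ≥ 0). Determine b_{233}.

3

b_0 = 5; b_1 = 4; b_2 = 2; b_3 = 6; b_4 = 1; b_5 = 0; b_6 = 1; b_7 = 1; b_8 = 2; b_9 = 3; b_{10} = 5; b_{11} = 1; b_{12} = 6; b_{13} = 0; b_{14} = 6; b_{15} = 6; b_{16} = 5; b_{17} = 4.
The sequence repeats with period 16.
So b_{233} = b_{0 + ((233-0) mod 16)} = b_9 = 3.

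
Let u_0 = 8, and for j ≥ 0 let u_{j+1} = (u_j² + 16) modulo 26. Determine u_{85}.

12

We have u_0 = 8,  u_1 = 2,  u_2 = 20,  u_3 = 0,  u_4 = 16,  u_5 = 12,  u_6 = 4,  u_7 = 6,  u_8 = 0.
Since u_8 = u_3 = 0, the sequence is eventually periodic: after a pre-period of length 3 it cycles with period 5.
For j ≥ 3, u_j depends only on (j - 3) mod 5. (85 - 3) mod 5 = 2, so u_{85} = u_5 = 12.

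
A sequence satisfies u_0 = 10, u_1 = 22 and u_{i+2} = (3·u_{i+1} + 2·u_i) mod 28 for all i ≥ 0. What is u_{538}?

We have u_0 = 10, u_1 = 22, u_2 = 2, u_3 = 22, u_4 = 14, u_5 = 2, u_6 = 6, u_7 = 22, u_8 = 22, u_9 = 26, u_{10} = 10, u_{11} = 26, u_{12} = 14, u_{13} = 10, u_{14} = 2, u_{15} = 26, u_{16} = 26, u_{17} = 18, u_{18} = 22, u_{19} = 18, u_{20} = 14, u_{21} = 22, u_{22} = 10, u_{23} = 18, u_{24} = 18, u_{25} = 6, u_{26} = 26, u_{27} = 6, u_{28} = 14, u_{29} = 26, u_{30} = 22, u_{31} = 6, u_{32} = 6, u_{33} = 2, u_{34} = 18, u_{35} = 2, u_{36} = 14, u_{37} = 18, u_{38} = 26, u_{39} = 2, u_{40} = 2, u_{41} = 10, u_{42} = 6, u_{43} = 10, u_{44} = 14, u_{45} = 6, u_{46} = 18, u_{47} = 10, u_{48} = 10, u_{49} = 22.
Since (u_{48}, u_{49}) = (u_0, u_1) = (10, 22) (two consecutive terms determine the rest), the sequence is periodic with period 48.
(538 - 0) mod 48 = 10, so u_{538} = u_{10} = 10.

10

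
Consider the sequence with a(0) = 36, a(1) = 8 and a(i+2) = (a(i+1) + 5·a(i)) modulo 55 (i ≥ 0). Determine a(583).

3

Listing terms: a(0) = 36,  a(1) = 8,  a(2) = 23,  a(3) = 8,  a(4) = 13,  a(5) = 53,  a(6) = 8,  a(7) = 53,  a(8) = 38,  a(9) = 28,  a(10) = 53,  a(11) = 28,  a(12) = 18,  a(13) = 48,  a(14) = 28,  a(15) = 48,  a(16) = 23,  a(17) = 43,  a(18) = 48,  a(19) = 43,  a(20) = 8,  a(21) = 3,  a(22) = 43,  a(23) = 3,  a(24) = 53,  a(25) = 13,  a(26) = 3,  a(27) = 13,  a(28) = 28,  a(29) = 38,  a(30) = 13,  a(31) = 38,  a(32) = 48,  a(33) = 18,  a(34) = 38,  a(35) = 18,  a(36) = 43,  a(37) = 23,  a(38) = 18,  a(39) = 23,  a(40) = 3,  a(41) = 8,  a(42) = 23.
Since (a(41), a(42)) = (a(1), a(2)) = (8, 23) (two consecutive terms determine the rest), the sequence is eventually periodic: after a pre-period of length 1 it cycles with period 40.
For i ≥ 1, a(i) depends only on (i - 1) mod 40. (583 - 1) mod 40 = 22, so a(583) = a(23) = 3.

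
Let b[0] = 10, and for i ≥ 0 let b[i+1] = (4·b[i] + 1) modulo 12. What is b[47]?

Computing terms: b[0] = 10,  b[1] = 5,  b[2] = 9,  b[3] = 1,  b[4] = 5.
Since b[4] = b[1] = 5, the sequence is eventually periodic: after a pre-period of length 1 it cycles with period 3.
For i ≥ 1, b[i] depends only on (i - 1) mod 3. (47 - 1) mod 3 = 1, so b[47] = b[2] = 9.

9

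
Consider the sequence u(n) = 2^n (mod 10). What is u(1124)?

u(0) = 1; u(1) = 2; u(2) = 4; u(3) = 8; u(4) = 6; u(5) = 2.
Since u(5) = u(1) = 2, the sequence is eventually periodic: after a pre-period of length 1 it cycles with period 4.
For n ≥ 1, u(n) depends only on (n - 1) mod 4. (1124 - 1) mod 4 = 3, so u(1124) = u(4) = 6.

6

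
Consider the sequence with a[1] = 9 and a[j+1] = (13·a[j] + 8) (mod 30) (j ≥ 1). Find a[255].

Computing terms: a[1] = 9, a[2] = 5, a[3] = 13, a[4] = 27, a[5] = 29, a[6] = 25, a[7] = 3, a[8] = 17, a[9] = 19, a[10] = 15, a[11] = 23, a[12] = 7, a[13] = 9.
The sequence repeats with period 12.
(255 - 1) mod 12 = 2, so a[255] = a[3] = 13.

13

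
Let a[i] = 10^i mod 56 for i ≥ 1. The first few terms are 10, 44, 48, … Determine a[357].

48

We have a[1] = 10,  a[2] = 44,  a[3] = 48,  a[4] = 32,  a[5] = 40,  a[6] = 8,  a[7] = 24,  a[8] = 16,  a[9] = 48.
Since a[9] = a[3] = 48, the sequence is eventually periodic: after a pre-period of length 2 it cycles with period 6.
For i ≥ 3, a[i] depends only on (i - 3) mod 6. (357 - 3) mod 6 = 0, so a[357] = a[3] = 48.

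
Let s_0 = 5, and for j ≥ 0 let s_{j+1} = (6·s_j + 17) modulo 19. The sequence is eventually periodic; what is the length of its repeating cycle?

9

s_0 = 5, s_1 = 9, s_2 = 14, s_3 = 6, s_4 = 15, s_5 = 12, s_6 = 13, s_7 = 0, s_8 = 17, s_9 = 5.
Since s_9 = s_0 = 5, the sequence is periodic with period 9.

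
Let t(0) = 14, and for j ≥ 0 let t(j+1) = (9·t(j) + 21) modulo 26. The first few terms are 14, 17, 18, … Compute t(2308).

4

t(0) = 14; t(1) = 17; t(2) = 18; t(3) = 1; t(4) = 4; t(5) = 5; t(6) = 14.
Since t(6) = t(0) = 14, the sequence is periodic with period 6.
(2308 - 0) mod 6 = 4, so t(2308) = t(4) = 4.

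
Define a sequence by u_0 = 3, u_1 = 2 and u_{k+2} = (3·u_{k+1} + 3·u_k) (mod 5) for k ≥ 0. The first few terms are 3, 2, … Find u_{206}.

0

Listing terms: u_0 = 3, u_1 = 2, u_2 = 0, u_3 = 1, u_4 = 3, u_5 = 2.
The sequence repeats with period 4.
(206 - 0) mod 4 = 2, so u_{206} = u_2 = 0.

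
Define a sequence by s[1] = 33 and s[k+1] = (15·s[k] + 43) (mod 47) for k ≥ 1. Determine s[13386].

15

Listing terms: s[1] = 33; s[2] = 21; s[3] = 29; s[4] = 8; s[5] = 22; s[6] = 44; s[7] = 45; s[8] = 13; s[9] = 3; s[10] = 41; s[11] = 0; s[12] = 43; s[13] = 30; s[14] = 23; s[15] = 12; s[16] = 35; s[17] = 4; s[18] = 9; s[19] = 37; s[20] = 34; s[21] = 36; s[22] = 19; s[23] = 46; s[24] = 28; s[25] = 40; s[26] = 32; s[27] = 6; s[28] = 39; s[29] = 17; s[30] = 16; s[31] = 1; s[32] = 11; s[33] = 20; s[34] = 14; s[35] = 18; s[36] = 31; s[37] = 38; s[38] = 2; s[39] = 26; s[40] = 10; s[41] = 5; s[42] = 24; s[43] = 27; s[44] = 25; s[45] = 42; s[46] = 15; s[47] = 33.
The sequence repeats with period 46.
So s[13386] = s[1 + ((13386-1) mod 46)] = s[46] = 15.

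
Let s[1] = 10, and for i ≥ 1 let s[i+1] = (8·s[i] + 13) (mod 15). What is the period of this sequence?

Computing terms: s[1] = 10,  s[2] = 3,  s[3] = 7,  s[4] = 9,  s[5] = 10.
The sequence repeats with period 4.

4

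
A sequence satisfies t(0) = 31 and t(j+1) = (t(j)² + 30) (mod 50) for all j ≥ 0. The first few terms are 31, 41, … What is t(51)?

We have t(0) = 31, t(1) = 41, t(2) = 11, t(3) = 1, t(4) = 31.
The sequence repeats with period 4.
(51 - 0) mod 4 = 3, so t(51) = t(3) = 1.

1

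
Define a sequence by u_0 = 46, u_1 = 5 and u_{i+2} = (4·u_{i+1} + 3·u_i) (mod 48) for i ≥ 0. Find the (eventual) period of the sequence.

8

We have u_0 = 46; u_1 = 5; u_2 = 14; u_3 = 23; u_4 = 38; u_5 = 29; u_6 = 38; u_7 = 47; u_8 = 14; u_9 = 5; u_{10} = 14.
Since (u_9, u_{10}) = (u_1, u_2) = (5, 14) (two consecutive terms determine the rest), the sequence is eventually periodic: after a pre-period of length 1 it cycles with period 8.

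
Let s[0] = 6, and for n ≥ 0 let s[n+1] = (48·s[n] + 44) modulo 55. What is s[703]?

s[0] = 6, s[1] = 2, s[2] = 30, s[3] = 54, s[4] = 51, s[5] = 17, s[6] = 35, s[7] = 19, s[8] = 21, s[9] = 7, s[10] = 50, s[11] = 24, s[12] = 41, s[13] = 32, s[14] = 40, s[15] = 39, s[16] = 46, s[17] = 52, s[18] = 10, s[19] = 29, s[20] = 6.
The sequence repeats with period 20.
So s[703] = s[0 + ((703-0) mod 20)] = s[3] = 54.

54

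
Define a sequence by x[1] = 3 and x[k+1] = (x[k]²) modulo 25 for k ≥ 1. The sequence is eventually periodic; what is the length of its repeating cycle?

4

We have x[1] = 3; x[2] = 9; x[3] = 6; x[4] = 11; x[5] = 21; x[6] = 16; x[7] = 6.
Since x[7] = x[3] = 6, the sequence is eventually periodic: after a pre-period of length 2 it cycles with period 4.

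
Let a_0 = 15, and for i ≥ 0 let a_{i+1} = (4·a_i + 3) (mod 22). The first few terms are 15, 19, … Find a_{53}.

Computing terms: a_0 = 15, a_1 = 19, a_2 = 13, a_3 = 11, a_4 = 3, a_5 = 15.
The sequence repeats with period 5.
So a_{53} = a_{0 + ((53-0) mod 5)} = a_3 = 11.

11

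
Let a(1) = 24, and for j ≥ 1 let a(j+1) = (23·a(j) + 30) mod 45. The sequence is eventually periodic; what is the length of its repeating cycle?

4

Computing terms: a(1) = 24; a(2) = 42; a(3) = 6; a(4) = 33; a(5) = 24.
Since a(5) = a(1) = 24, the sequence is periodic with period 4.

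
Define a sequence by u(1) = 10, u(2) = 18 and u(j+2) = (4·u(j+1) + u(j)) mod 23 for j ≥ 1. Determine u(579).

13

Listing terms: u(1) = 10; u(2) = 18; u(3) = 13; u(4) = 1; u(5) = 17; u(6) = 0; u(7) = 17; u(8) = 22; u(9) = 13; u(10) = 5; u(11) = 10; u(12) = 22; u(13) = 6; u(14) = 0; u(15) = 6; u(16) = 1; u(17) = 10; u(18) = 18.
The sequence repeats with period 16.
So u(579) = u(1 + ((579-1) mod 16)) = u(3) = 13.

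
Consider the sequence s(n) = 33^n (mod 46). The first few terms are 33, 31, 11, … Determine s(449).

43

s(1) = 33,  s(2) = 31,  s(3) = 11,  s(4) = 41,  s(5) = 19,  s(6) = 29,  s(7) = 37,  s(8) = 25,  s(9) = 43,  s(10) = 39,  s(11) = 45,  s(12) = 13,  s(13) = 15,  s(14) = 35,  s(15) = 5,  s(16) = 27,  s(17) = 17,  s(18) = 9,  s(19) = 21,  s(20) = 3,  s(21) = 7,  s(22) = 1,  s(23) = 33.
Since s(23) = s(1) = 33, the sequence is periodic with period 22.
(449 - 1) mod 22 = 8, so s(449) = s(9) = 43.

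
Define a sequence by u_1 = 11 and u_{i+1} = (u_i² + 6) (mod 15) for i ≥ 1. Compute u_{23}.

7

Computing terms: u_1 = 11, u_2 = 7, u_3 = 10, u_4 = 1, u_5 = 7.
Since u_5 = u_2 = 7, the sequence is eventually periodic: after a pre-period of length 1 it cycles with period 3.
For i ≥ 2, u_i depends only on (i - 2) mod 3. (23 - 2) mod 3 = 0, so u_{23} = u_2 = 7.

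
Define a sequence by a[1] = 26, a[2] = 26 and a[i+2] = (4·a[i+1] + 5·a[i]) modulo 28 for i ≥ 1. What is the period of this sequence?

Computing terms: a[1] = 26,  a[2] = 26,  a[3] = 10,  a[4] = 2,  a[5] = 2,  a[6] = 18,  a[7] = 26,  a[8] = 26.
Since (a[7], a[8]) = (a[1], a[2]) = (26, 26) (two consecutive terms determine the rest), the sequence is periodic with period 6.

6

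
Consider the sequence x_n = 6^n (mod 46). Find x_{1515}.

We have x_1 = 6, x_2 = 36, x_3 = 32, x_4 = 8, x_5 = 2, x_6 = 12, x_7 = 26, x_8 = 18, x_9 = 16, x_{10} = 4, x_{11} = 24, x_{12} = 6.
Since x_{12} = x_1 = 6, the sequence is periodic with period 11.
So x_{1515} = x_{1 + ((1515-1) mod 11)} = x_8 = 18.

18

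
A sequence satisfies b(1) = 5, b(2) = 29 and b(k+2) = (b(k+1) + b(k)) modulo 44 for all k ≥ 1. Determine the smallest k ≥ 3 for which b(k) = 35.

10

We have b(1) = 5, b(2) = 29, b(3) = 34, b(4) = 19, b(5) = 9, b(6) = 28, b(7) = 37, b(8) = 21, b(9) = 14, b(10) = 35, b(11) = 5, b(12) = 40, b(13) = 1, b(14) = 41, b(15) = 42, b(16) = 39, b(17) = 37, b(18) = 32, b(19) = 25, b(20) = 13, b(21) = 38, b(22) = 7, b(23) = 1, b(24) = 8, b(25) = 9, b(26) = 17, b(27) = 26, b(28) = 43, b(29) = 25, b(30) = 24, b(31) = 5, b(32) = 29.
Since (b(31), b(32)) = (b(1), b(2)) = (5, 29) (two consecutive terms determine the rest), the sequence is periodic with period 30.
The value 35 first appears (with k ≥ 3) at b(10).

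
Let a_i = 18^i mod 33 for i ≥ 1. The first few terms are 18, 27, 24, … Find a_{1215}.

a_1 = 18,  a_2 = 27,  a_3 = 24,  a_4 = 3,  a_5 = 21,  a_6 = 15,  a_7 = 6,  a_8 = 9,  a_9 = 30,  a_{10} = 12,  a_{11} = 18.
The sequence repeats with period 10.
(1215 - 1) mod 10 = 4, so a_{1215} = a_5 = 21.

21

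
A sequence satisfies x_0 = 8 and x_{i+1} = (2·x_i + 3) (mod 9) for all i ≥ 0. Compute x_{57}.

4

Listing terms: x_0 = 8,  x_1 = 1,  x_2 = 5,  x_3 = 4,  x_4 = 2,  x_5 = 7,  x_6 = 8.
Since x_6 = x_0 = 8, the sequence is periodic with period 6.
(57 - 0) mod 6 = 3, so x_{57} = x_3 = 4.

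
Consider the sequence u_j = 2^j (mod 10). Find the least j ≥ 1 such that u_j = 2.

Listing terms: u_0 = 1,  u_1 = 2,  u_2 = 4,  u_3 = 8,  u_4 = 6,  u_5 = 2.
Since u_5 = u_1 = 2, the sequence is eventually periodic: after a pre-period of length 1 it cycles with period 4.
The value 2 first appears (with j ≥ 1) at u_1.

1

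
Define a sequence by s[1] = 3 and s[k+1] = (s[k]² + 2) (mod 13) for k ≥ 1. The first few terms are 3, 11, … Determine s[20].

12

s[1] = 3; s[2] = 11; s[3] = 6; s[4] = 12; s[5] = 3.
The sequence repeats with period 4.
So s[20] = s[1 + ((20-1) mod 4)] = s[4] = 12.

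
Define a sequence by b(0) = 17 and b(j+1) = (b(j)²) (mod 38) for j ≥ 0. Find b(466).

5

Listing terms: b(0) = 17, b(1) = 23, b(2) = 35, b(3) = 9, b(4) = 5, b(5) = 25, b(6) = 17.
The sequence repeats with period 6.
(466 - 0) mod 6 = 4, so b(466) = b(4) = 5.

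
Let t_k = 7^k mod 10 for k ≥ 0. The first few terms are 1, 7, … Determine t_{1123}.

Listing terms: t_0 = 1, t_1 = 7, t_2 = 9, t_3 = 3, t_4 = 1.
The sequence repeats with period 4.
So t_{1123} = t_{0 + ((1123-0) mod 4)} = t_3 = 3.

3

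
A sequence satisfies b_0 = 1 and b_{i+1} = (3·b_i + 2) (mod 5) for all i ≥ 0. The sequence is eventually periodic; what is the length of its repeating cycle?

Computing terms: b_0 = 1,  b_1 = 0,  b_2 = 2,  b_3 = 3,  b_4 = 1.
The sequence repeats with period 4.

4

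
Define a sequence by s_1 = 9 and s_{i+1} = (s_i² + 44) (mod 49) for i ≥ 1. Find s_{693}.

39

We have s_1 = 9,  s_2 = 27,  s_3 = 38,  s_4 = 18,  s_5 = 25,  s_6 = 32,  s_7 = 39,  s_8 = 46,  s_9 = 4,  s_{10} = 11,  s_{11} = 18.
Since s_{11} = s_4 = 18, the sequence is eventually periodic: after a pre-period of length 3 it cycles with period 7.
For i ≥ 4, s_i depends only on (i - 4) mod 7. (693 - 4) mod 7 = 3, so s_{693} = s_7 = 39.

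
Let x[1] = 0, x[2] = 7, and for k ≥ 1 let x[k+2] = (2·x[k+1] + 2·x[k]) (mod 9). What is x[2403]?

8

Computing terms: x[1] = 0; x[2] = 7; x[3] = 5; x[4] = 6; x[5] = 4; x[6] = 2; x[7] = 3; x[8] = 1; x[9] = 8; x[10] = 0; x[11] = 7.
Since (x[10], x[11]) = (x[1], x[2]) = (0, 7) (two consecutive terms determine the rest), the sequence is periodic with period 9.
(2403 - 1) mod 9 = 8, so x[2403] = x[9] = 8.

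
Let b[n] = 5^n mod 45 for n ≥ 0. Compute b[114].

b[0] = 1, b[1] = 5, b[2] = 25, b[3] = 35, b[4] = 40, b[5] = 20, b[6] = 10, b[7] = 5.
Since b[7] = b[1] = 5, the sequence is eventually periodic: after a pre-period of length 1 it cycles with period 6.
For n ≥ 1, b[n] depends only on (n - 1) mod 6. (114 - 1) mod 6 = 5, so b[114] = b[6] = 10.

10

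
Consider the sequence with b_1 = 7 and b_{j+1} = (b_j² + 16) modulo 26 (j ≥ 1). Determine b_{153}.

b_1 = 7; b_2 = 13; b_3 = 3; b_4 = 25; b_5 = 17; b_6 = 19; b_7 = 13.
Since b_7 = b_2 = 13, the sequence is eventually periodic: after a pre-period of length 1 it cycles with period 5.
For j ≥ 2, b_j depends only on (j - 2) mod 5. (153 - 2) mod 5 = 1, so b_{153} = b_3 = 3.

3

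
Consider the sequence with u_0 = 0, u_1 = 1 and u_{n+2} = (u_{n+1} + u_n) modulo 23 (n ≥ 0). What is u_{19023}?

12

Listing terms: u_0 = 0; u_1 = 1; u_2 = 1; u_3 = 2; u_4 = 3; u_5 = 5; u_6 = 8; u_7 = 13; u_8 = 21; u_9 = 11; u_{10} = 9; u_{11} = 20; u_{12} = 6; u_{13} = 3; u_{14} = 9; u_{15} = 12; u_{16} = 21; u_{17} = 10; u_{18} = 8; u_{19} = 18; u_{20} = 3; u_{21} = 21; u_{22} = 1; u_{23} = 22; u_{24} = 0; u_{25} = 22; u_{26} = 22; u_{27} = 21; u_{28} = 20; u_{29} = 18; u_{30} = 15; u_{31} = 10; u_{32} = 2; u_{33} = 12; u_{34} = 14; u_{35} = 3; u_{36} = 17; u_{37} = 20; u_{38} = 14; u_{39} = 11; u_{40} = 2; u_{41} = 13; u_{42} = 15; u_{43} = 5; u_{44} = 20; u_{45} = 2; u_{46} = 22; u_{47} = 1; u_{48} = 0; u_{49} = 1.
The sequence repeats with period 48.
So u_{19023} = u_{0 + ((19023-0) mod 48)} = u_{15} = 12.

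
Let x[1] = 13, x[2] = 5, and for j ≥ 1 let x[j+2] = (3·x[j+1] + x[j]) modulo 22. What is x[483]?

Computing terms: x[1] = 13; x[2] = 5; x[3] = 6; x[4] = 1; x[5] = 9; x[6] = 6; x[7] = 5; x[8] = 21; x[9] = 2; x[10] = 5; x[11] = 17; x[12] = 12; x[13] = 9; x[14] = 17; x[15] = 16; x[16] = 21; x[17] = 13; x[18] = 16; x[19] = 17; x[20] = 1; x[21] = 20; x[22] = 17; x[23] = 5; x[24] = 10; x[25] = 13; x[26] = 5.
Since (x[25], x[26]) = (x[1], x[2]) = (13, 5) (two consecutive terms determine the rest), the sequence is periodic with period 24.
So x[483] = x[1 + ((483-1) mod 24)] = x[3] = 6.

6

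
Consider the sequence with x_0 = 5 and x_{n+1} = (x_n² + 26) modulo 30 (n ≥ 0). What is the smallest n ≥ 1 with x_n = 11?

4

x_0 = 5; x_1 = 21; x_2 = 17; x_3 = 15; x_4 = 11; x_5 = 27; x_6 = 5.
The sequence repeats with period 6.
The value 11 first appears (with n ≥ 1) at x_4.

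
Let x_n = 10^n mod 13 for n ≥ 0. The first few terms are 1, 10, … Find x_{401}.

We have x_0 = 1,  x_1 = 10,  x_2 = 9,  x_3 = 12,  x_4 = 3,  x_5 = 4,  x_6 = 1.
Since x_6 = x_0 = 1, the sequence is periodic with period 6.
So x_{401} = x_{0 + ((401-0) mod 6)} = x_5 = 4.

4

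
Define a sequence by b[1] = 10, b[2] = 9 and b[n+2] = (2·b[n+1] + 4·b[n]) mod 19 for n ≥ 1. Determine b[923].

4

Computing terms: b[1] = 10; b[2] = 9; b[3] = 1; b[4] = 0; b[5] = 4; b[6] = 8; b[7] = 13; b[8] = 1; b[9] = 16; b[10] = 17; b[11] = 3; b[12] = 17; b[13] = 8; b[14] = 8; b[15] = 10; b[16] = 14; b[17] = 11; b[18] = 2; b[19] = 10; b[20] = 9.
Since (b[19], b[20]) = (b[1], b[2]) = (10, 9) (two consecutive terms determine the rest), the sequence is periodic with period 18.
(923 - 1) mod 18 = 4, so b[923] = b[5] = 4.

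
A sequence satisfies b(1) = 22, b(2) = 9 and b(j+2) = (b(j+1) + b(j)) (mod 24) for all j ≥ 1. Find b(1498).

b(1) = 22,  b(2) = 9,  b(3) = 7,  b(4) = 16,  b(5) = 23,  b(6) = 15,  b(7) = 14,  b(8) = 5,  b(9) = 19,  b(10) = 0,  b(11) = 19,  b(12) = 19,  b(13) = 14,  b(14) = 9,  b(15) = 23,  b(16) = 8,  b(17) = 7,  b(18) = 15,  b(19) = 22,  b(20) = 13,  b(21) = 11,  b(22) = 0,  b(23) = 11,  b(24) = 11,  b(25) = 22,  b(26) = 9.
Since (b(25), b(26)) = (b(1), b(2)) = (22, 9) (two consecutive terms determine the rest), the sequence is periodic with period 24.
(1498 - 1) mod 24 = 9, so b(1498) = b(10) = 0.

0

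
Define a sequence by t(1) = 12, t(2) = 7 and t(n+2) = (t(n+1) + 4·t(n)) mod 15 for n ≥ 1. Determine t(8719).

Listing terms: t(1) = 12, t(2) = 7, t(3) = 10, t(4) = 8, t(5) = 3, t(6) = 5, t(7) = 2, t(8) = 7, t(9) = 0, t(10) = 13, t(11) = 13, t(12) = 5, t(13) = 12, t(14) = 2, t(15) = 5, t(16) = 13, t(17) = 3, t(18) = 10, t(19) = 7, t(20) = 2, t(21) = 0, t(22) = 8, t(23) = 8, t(24) = 10, t(25) = 12, t(26) = 7.
Since (t(25), t(26)) = (t(1), t(2)) = (12, 7) (two consecutive terms determine the rest), the sequence is periodic with period 24.
So t(8719) = t(1 + ((8719-1) mod 24)) = t(7) = 2.

2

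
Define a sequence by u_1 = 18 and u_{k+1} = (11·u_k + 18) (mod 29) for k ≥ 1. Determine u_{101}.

21

Computing terms: u_1 = 18; u_2 = 13; u_3 = 16; u_4 = 20; u_5 = 6; u_6 = 26; u_7 = 14; u_8 = 27; u_9 = 25; u_{10} = 3; u_{11} = 22; u_{12} = 28; u_{13} = 7; u_{14} = 8; u_{15} = 19; u_{16} = 24; u_{17} = 21; u_{18} = 17; u_{19} = 2; u_{20} = 11; u_{21} = 23; u_{22} = 10; u_{23} = 12; u_{24} = 5; u_{25} = 15; u_{26} = 9; u_{27} = 1; u_{28} = 0; u_{29} = 18.
Since u_{29} = u_1 = 18, the sequence is periodic with period 28.
So u_{101} = u_{1 + ((101-1) mod 28)} = u_{17} = 21.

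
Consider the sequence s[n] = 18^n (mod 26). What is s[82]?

Listing terms: s[1] = 18; s[2] = 12; s[3] = 8; s[4] = 14; s[5] = 18.
The sequence repeats with period 4.
So s[82] = s[1 + ((82-1) mod 4)] = s[2] = 12.

12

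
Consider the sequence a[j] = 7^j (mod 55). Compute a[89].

a[0] = 1, a[1] = 7, a[2] = 49, a[3] = 13, a[4] = 36, a[5] = 32, a[6] = 4, a[7] = 28, a[8] = 31, a[9] = 52, a[10] = 34, a[11] = 18, a[12] = 16, a[13] = 2, a[14] = 14, a[15] = 43, a[16] = 26, a[17] = 17, a[18] = 9, a[19] = 8, a[20] = 1.
The sequence repeats with period 20.
(89 - 0) mod 20 = 9, so a[89] = a[9] = 52.

52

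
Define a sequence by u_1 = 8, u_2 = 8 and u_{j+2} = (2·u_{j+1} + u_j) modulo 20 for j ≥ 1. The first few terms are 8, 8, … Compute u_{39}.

4

Listing terms: u_1 = 8, u_2 = 8, u_3 = 4, u_4 = 16, u_5 = 16, u_6 = 8, u_7 = 12, u_8 = 12, u_9 = 16, u_{10} = 4, u_{11} = 4, u_{12} = 12, u_{13} = 8, u_{14} = 8.
The sequence repeats with period 12.
So u_{39} = u_{1 + ((39-1) mod 12)} = u_3 = 4.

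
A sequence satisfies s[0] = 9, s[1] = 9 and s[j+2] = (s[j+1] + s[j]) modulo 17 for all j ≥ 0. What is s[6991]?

s[0] = 9,  s[1] = 9,  s[2] = 1,  s[3] = 10,  s[4] = 11,  s[5] = 4,  s[6] = 15,  s[7] = 2,  s[8] = 0,  s[9] = 2,  s[10] = 2,  s[11] = 4,  s[12] = 6,  s[13] = 10,  s[14] = 16,  s[15] = 9,  s[16] = 8,  s[17] = 0,  s[18] = 8,  s[19] = 8,  s[20] = 16,  s[21] = 7,  s[22] = 6,  s[23] = 13,  s[24] = 2,  s[25] = 15,  s[26] = 0,  s[27] = 15,  s[28] = 15,  s[29] = 13,  s[30] = 11,  s[31] = 7,  s[32] = 1,  s[33] = 8,  s[34] = 9,  s[35] = 0,  s[36] = 9,  s[37] = 9.
Since (s[36], s[37]) = (s[0], s[1]) = (9, 9) (two consecutive terms determine the rest), the sequence is periodic with period 36.
So s[6991] = s[0 + ((6991-0) mod 36)] = s[7] = 2.

2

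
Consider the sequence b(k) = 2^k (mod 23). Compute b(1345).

Computing terms: b(1) = 2,  b(2) = 4,  b(3) = 8,  b(4) = 16,  b(5) = 9,  b(6) = 18,  b(7) = 13,  b(8) = 3,  b(9) = 6,  b(10) = 12,  b(11) = 1,  b(12) = 2.
The sequence repeats with period 11.
So b(1345) = b(1 + ((1345-1) mod 11)) = b(3) = 8.

8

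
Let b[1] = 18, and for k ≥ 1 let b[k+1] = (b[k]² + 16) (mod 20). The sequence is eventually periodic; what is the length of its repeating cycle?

Listing terms: b[1] = 18; b[2] = 0; b[3] = 16; b[4] = 12; b[5] = 0.
Since b[5] = b[2] = 0, the sequence is eventually periodic: after a pre-period of length 1 it cycles with period 3.

3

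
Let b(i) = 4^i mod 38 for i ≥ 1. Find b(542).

Computing terms: b(1) = 4; b(2) = 16; b(3) = 26; b(4) = 28; b(5) = 36; b(6) = 30; b(7) = 6; b(8) = 24; b(9) = 20; b(10) = 4.
Since b(10) = b(1) = 4, the sequence is periodic with period 9.
So b(542) = b(1 + ((542-1) mod 9)) = b(2) = 16.

16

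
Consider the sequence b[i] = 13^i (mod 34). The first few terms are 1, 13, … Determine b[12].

Listing terms: b[0] = 1; b[1] = 13; b[2] = 33; b[3] = 21; b[4] = 1.
The sequence repeats with period 4.
So b[12] = b[0 + ((12-0) mod 4)] = b[0] = 1.

1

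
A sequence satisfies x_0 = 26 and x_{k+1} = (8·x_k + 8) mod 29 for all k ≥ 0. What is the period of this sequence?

28

Listing terms: x_0 = 26; x_1 = 13; x_2 = 25; x_3 = 5; x_4 = 19; x_5 = 15; x_6 = 12; x_7 = 17; x_8 = 28; x_9 = 0; x_{10} = 8; x_{11} = 14; x_{12} = 4; x_{13} = 11; x_{14} = 9; x_{15} = 22; x_{16} = 10; x_{17} = 1; x_{18} = 16; x_{19} = 20; x_{20} = 23; x_{21} = 18; x_{22} = 7; x_{23} = 6; x_{24} = 27; x_{25} = 21; x_{26} = 2; x_{27} = 24; x_{28} = 26.
The sequence repeats with period 28.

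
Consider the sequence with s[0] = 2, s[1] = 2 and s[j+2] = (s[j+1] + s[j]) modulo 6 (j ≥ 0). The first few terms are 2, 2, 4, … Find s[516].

4

Listing terms: s[0] = 2; s[1] = 2; s[2] = 4; s[3] = 0; s[4] = 4; s[5] = 4; s[6] = 2; s[7] = 0; s[8] = 2; s[9] = 2.
Since (s[8], s[9]) = (s[0], s[1]) = (2, 2) (two consecutive terms determine the rest), the sequence is periodic with period 8.
So s[516] = s[0 + ((516-0) mod 8)] = s[4] = 4.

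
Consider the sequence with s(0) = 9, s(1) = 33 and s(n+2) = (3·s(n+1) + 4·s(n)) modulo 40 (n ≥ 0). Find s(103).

Computing terms: s(0) = 9, s(1) = 33, s(2) = 15, s(3) = 17, s(4) = 31, s(5) = 1, s(6) = 7, s(7) = 25, s(8) = 23, s(9) = 9, s(10) = 39, s(11) = 33, s(12) = 15.
Since (s(11), s(12)) = (s(1), s(2)) = (33, 15) (two consecutive terms determine the rest), the sequence is eventually periodic: after a pre-period of length 1 it cycles with period 10.
For n ≥ 1, s(n) depends only on (n - 1) mod 10. (103 - 1) mod 10 = 2, so s(103) = s(3) = 17.

17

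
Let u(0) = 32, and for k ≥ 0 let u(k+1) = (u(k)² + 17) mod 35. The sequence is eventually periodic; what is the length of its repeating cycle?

6

We have u(0) = 32,  u(1) = 26,  u(2) = 28,  u(3) = 31,  u(4) = 33,  u(5) = 21,  u(6) = 3,  u(7) = 26.
Since u(7) = u(1) = 26, the sequence is eventually periodic: after a pre-period of length 1 it cycles with period 6.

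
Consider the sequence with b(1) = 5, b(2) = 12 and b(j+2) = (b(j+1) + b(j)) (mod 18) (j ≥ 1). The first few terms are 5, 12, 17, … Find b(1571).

2

We have b(1) = 5; b(2) = 12; b(3) = 17; b(4) = 11; b(5) = 10; b(6) = 3; b(7) = 13; b(8) = 16; b(9) = 11; b(10) = 9; b(11) = 2; b(12) = 11; b(13) = 13; b(14) = 6; b(15) = 1; b(16) = 7; b(17) = 8; b(18) = 15; b(19) = 5; b(20) = 2; b(21) = 7; b(22) = 9; b(23) = 16; b(24) = 7; b(25) = 5; b(26) = 12.
The sequence repeats with period 24.
(1571 - 1) mod 24 = 10, so b(1571) = b(11) = 2.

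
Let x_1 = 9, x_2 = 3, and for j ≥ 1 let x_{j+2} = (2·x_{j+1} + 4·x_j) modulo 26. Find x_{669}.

20

We have x_1 = 9, x_2 = 3, x_3 = 16, x_4 = 18, x_5 = 22, x_6 = 12, x_7 = 8, x_8 = 12, x_9 = 4, x_{10} = 4, x_{11} = 24, x_{12} = 12, x_{13} = 16, x_{14} = 2, x_{15} = 16, x_{16} = 14, x_{17} = 14, x_{18} = 6, x_{19} = 16, x_{20} = 4, x_{21} = 20, x_{22} = 4, x_{23} = 10, x_{24} = 10, x_{25} = 8, x_{26} = 4, x_{27} = 14, x_{28} = 18, x_{29} = 14, x_{30} = 22, x_{31} = 22, x_{32} = 2, x_{33} = 14, x_{34} = 10, x_{35} = 24, x_{36} = 10, x_{37} = 12, x_{38} = 12, x_{39} = 20, x_{40} = 10, x_{41} = 22, x_{42} = 6, x_{43} = 22, x_{44} = 16, x_{45} = 16, x_{46} = 18.
Since (x_{45}, x_{46}) = (x_3, x_4) = (16, 18) (two consecutive terms determine the rest), the sequence is eventually periodic: after a pre-period of length 2 it cycles with period 42.
For j ≥ 3, x_j depends only on (j - 3) mod 42. (669 - 3) mod 42 = 36, so x_{669} = x_{39} = 20.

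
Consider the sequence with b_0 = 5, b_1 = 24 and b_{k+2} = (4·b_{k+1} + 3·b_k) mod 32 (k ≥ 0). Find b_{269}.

Computing terms: b_0 = 5, b_1 = 24, b_2 = 15, b_3 = 4, b_4 = 29, b_5 = 0, b_6 = 23, b_7 = 28, b_8 = 21, b_9 = 8, b_{10} = 31, b_{11} = 20, b_{12} = 13, b_{13} = 16, b_{14} = 7, b_{15} = 12, b_{16} = 5, b_{17} = 24.
The sequence repeats with period 16.
(269 - 0) mod 16 = 13, so b_{269} = b_{13} = 16.

16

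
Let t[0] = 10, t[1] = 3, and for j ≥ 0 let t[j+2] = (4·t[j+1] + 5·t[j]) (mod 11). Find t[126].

4

t[0] = 10; t[1] = 3; t[2] = 7; t[3] = 10; t[4] = 9; t[5] = 9; t[6] = 4; t[7] = 6; t[8] = 0; t[9] = 8; t[10] = 10; t[11] = 3.
Since (t[10], t[11]) = (t[0], t[1]) = (10, 3) (two consecutive terms determine the rest), the sequence is periodic with period 10.
So t[126] = t[0 + ((126-0) mod 10)] = t[6] = 4.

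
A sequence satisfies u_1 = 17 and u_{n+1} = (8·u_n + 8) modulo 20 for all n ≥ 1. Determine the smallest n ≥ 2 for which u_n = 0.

3

Listing terms: u_1 = 17; u_2 = 4; u_3 = 0; u_4 = 8; u_5 = 12; u_6 = 4.
Since u_6 = u_2 = 4, the sequence is eventually periodic: after a pre-period of length 1 it cycles with period 4.
The value 0 first appears (with n ≥ 2) at u_3.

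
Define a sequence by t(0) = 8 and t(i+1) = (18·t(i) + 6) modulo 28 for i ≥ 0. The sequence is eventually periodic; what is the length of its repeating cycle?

3

We have t(0) = 8, t(1) = 10, t(2) = 18, t(3) = 22, t(4) = 10.
Since t(4) = t(1) = 10, the sequence is eventually periodic: after a pre-period of length 1 it cycles with period 3.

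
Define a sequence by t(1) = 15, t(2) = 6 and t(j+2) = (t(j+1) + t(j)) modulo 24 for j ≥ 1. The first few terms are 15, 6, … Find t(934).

Computing terms: t(1) = 15; t(2) = 6; t(3) = 21; t(4) = 3; t(5) = 0; t(6) = 3; t(7) = 3; t(8) = 6; t(9) = 9; t(10) = 15; t(11) = 0; t(12) = 15; t(13) = 15; t(14) = 6.
Since (t(13), t(14)) = (t(1), t(2)) = (15, 6) (two consecutive terms determine the rest), the sequence is periodic with period 12.
So t(934) = t(1 + ((934-1) mod 12)) = t(10) = 15.

15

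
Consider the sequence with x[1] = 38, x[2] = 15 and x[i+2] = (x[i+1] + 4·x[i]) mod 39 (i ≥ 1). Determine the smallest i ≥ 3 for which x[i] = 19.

16

We have x[1] = 38, x[2] = 15, x[3] = 11, x[4] = 32, x[5] = 37, x[6] = 9, x[7] = 1, x[8] = 37, x[9] = 2, x[10] = 33, x[11] = 2, x[12] = 17, x[13] = 25, x[14] = 15, x[15] = 37, x[16] = 19, x[17] = 11, x[18] = 9, x[19] = 14, x[20] = 11, x[21] = 28, x[22] = 33, x[23] = 28, x[24] = 4, x[25] = 38, x[26] = 15.
The sequence repeats with period 24.
The value 19 first appears (with i ≥ 3) at x[16].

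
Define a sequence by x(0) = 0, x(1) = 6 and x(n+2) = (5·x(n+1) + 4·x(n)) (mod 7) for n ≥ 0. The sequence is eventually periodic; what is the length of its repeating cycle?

48

x(0) = 0, x(1) = 6, x(2) = 2, x(3) = 6, x(4) = 3, x(5) = 4, x(6) = 4, x(7) = 1, x(8) = 0, x(9) = 4, x(10) = 6, x(11) = 4, x(12) = 2, x(13) = 5, x(14) = 5, x(15) = 3, x(16) = 0, x(17) = 5, x(18) = 4, x(19) = 5, x(20) = 6, x(21) = 1, x(22) = 1, x(23) = 2, x(24) = 0, x(25) = 1, x(26) = 5, x(27) = 1, x(28) = 4, x(29) = 3, x(30) = 3, x(31) = 6, x(32) = 0, x(33) = 3, x(34) = 1, x(35) = 3, x(36) = 5, x(37) = 2, x(38) = 2, x(39) = 4, x(40) = 0, x(41) = 2, x(42) = 3, x(43) = 2, x(44) = 1, x(45) = 6, x(46) = 6, x(47) = 5, x(48) = 0, x(49) = 6.
The sequence repeats with period 48.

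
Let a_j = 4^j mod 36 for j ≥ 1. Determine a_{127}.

Computing terms: a_1 = 4, a_2 = 16, a_3 = 28, a_4 = 4.
Since a_4 = a_1 = 4, the sequence is periodic with period 3.
So a_{127} = a_{1 + ((127-1) mod 3)} = a_1 = 4.

4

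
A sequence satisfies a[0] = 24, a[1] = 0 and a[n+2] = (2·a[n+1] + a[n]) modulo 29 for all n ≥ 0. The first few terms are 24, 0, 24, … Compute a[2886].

0

Computing terms: a[0] = 24; a[1] = 0; a[2] = 24; a[3] = 19; a[4] = 4; a[5] = 27; a[6] = 0; a[7] = 27; a[8] = 25; a[9] = 19; a[10] = 5; a[11] = 0; a[12] = 5; a[13] = 10; a[14] = 25; a[15] = 2; a[16] = 0; a[17] = 2; a[18] = 4; a[19] = 10; a[20] = 24; a[21] = 0.
The sequence repeats with period 20.
So a[2886] = a[0 + ((2886-0) mod 20)] = a[6] = 0.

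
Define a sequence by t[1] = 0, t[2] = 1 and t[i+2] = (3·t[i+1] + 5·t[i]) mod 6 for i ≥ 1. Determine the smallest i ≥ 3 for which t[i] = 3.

We have t[1] = 0,  t[2] = 1,  t[3] = 3,  t[4] = 2,  t[5] = 3,  t[6] = 1,  t[7] = 0,  t[8] = 5,  t[9] = 3,  t[10] = 4,  t[11] = 3,  t[12] = 5,  t[13] = 0,  t[14] = 1.
Since (t[13], t[14]) = (t[1], t[2]) = (0, 1) (two consecutive terms determine the rest), the sequence is periodic with period 12.
The value 3 first appears (with i ≥ 3) at t[3].

3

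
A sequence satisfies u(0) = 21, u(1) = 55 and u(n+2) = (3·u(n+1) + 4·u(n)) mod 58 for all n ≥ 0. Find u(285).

Listing terms: u(0) = 21, u(1) = 55, u(2) = 17, u(3) = 39, u(4) = 11, u(5) = 15, u(6) = 31, u(7) = 37, u(8) = 3, u(9) = 41, u(10) = 19, u(11) = 47, u(12) = 43, u(13) = 27, u(14) = 21, u(15) = 55.
Since (u(14), u(15)) = (u(0), u(1)) = (21, 55) (two consecutive terms determine the rest), the sequence is periodic with period 14.
So u(285) = u(0 + ((285-0) mod 14)) = u(5) = 15.

15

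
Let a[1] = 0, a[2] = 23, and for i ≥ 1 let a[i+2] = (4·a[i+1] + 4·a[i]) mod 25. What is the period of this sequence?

15

Listing terms: a[1] = 0; a[2] = 23; a[3] = 17; a[4] = 10; a[5] = 8; a[6] = 22; a[7] = 20; a[8] = 18; a[9] = 2; a[10] = 5; a[11] = 3; a[12] = 7; a[13] = 15; a[14] = 13; a[15] = 12; a[16] = 0; a[17] = 23.
Since (a[16], a[17]) = (a[1], a[2]) = (0, 23) (two consecutive terms determine the rest), the sequence is periodic with period 15.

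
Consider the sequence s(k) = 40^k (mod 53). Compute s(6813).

40

Listing terms: s(0) = 1,  s(1) = 40,  s(2) = 10,  s(3) = 29,  s(4) = 47,  s(5) = 25,  s(6) = 46,  s(7) = 38,  s(8) = 36,  s(9) = 9,  s(10) = 42,  s(11) = 37,  s(12) = 49,  s(13) = 52,  s(14) = 13,  s(15) = 43,  s(16) = 24,  s(17) = 6,  s(18) = 28,  s(19) = 7,  s(20) = 15,  s(21) = 17,  s(22) = 44,  s(23) = 11,  s(24) = 16,  s(25) = 4,  s(26) = 1.
The sequence repeats with period 26.
So s(6813) = s(0 + ((6813-0) mod 26)) = s(1) = 40.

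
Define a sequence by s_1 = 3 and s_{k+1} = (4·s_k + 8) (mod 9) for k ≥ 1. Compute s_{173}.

s_1 = 3, s_2 = 2, s_3 = 7, s_4 = 0, s_5 = 8, s_6 = 4, s_7 = 6, s_8 = 5, s_9 = 1, s_{10} = 3.
The sequence repeats with period 9.
So s_{173} = s_{1 + ((173-1) mod 9)} = s_2 = 2.

2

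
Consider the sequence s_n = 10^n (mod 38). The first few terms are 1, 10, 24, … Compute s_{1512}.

Computing terms: s_0 = 1, s_1 = 10, s_2 = 24, s_3 = 12, s_4 = 6, s_5 = 22, s_6 = 30, s_7 = 34, s_8 = 36, s_9 = 18, s_{10} = 28, s_{11} = 14, s_{12} = 26, s_{13} = 32, s_{14} = 16, s_{15} = 8, s_{16} = 4, s_{17} = 2, s_{18} = 20, s_{19} = 10.
Since s_{19} = s_1 = 10, the sequence is eventually periodic: after a pre-period of length 1 it cycles with period 18.
For n ≥ 1, s_n depends only on (n - 1) mod 18. (1512 - 1) mod 18 = 17, so s_{1512} = s_{18} = 20.

20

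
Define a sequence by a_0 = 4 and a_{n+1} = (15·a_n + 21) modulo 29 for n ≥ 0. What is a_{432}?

20

We have a_0 = 4, a_1 = 23, a_2 = 18, a_3 = 1, a_4 = 7, a_5 = 10, a_6 = 26, a_7 = 5, a_8 = 9, a_9 = 11, a_{10} = 12, a_{11} = 27, a_{12} = 20, a_{13} = 2, a_{14} = 22, a_{15} = 3, a_{16} = 8, a_{17} = 25, a_{18} = 19, a_{19} = 16, a_{20} = 0, a_{21} = 21, a_{22} = 17, a_{23} = 15, a_{24} = 14, a_{25} = 28, a_{26} = 6, a_{27} = 24, a_{28} = 4.
The sequence repeats with period 28.
So a_{432} = a_{0 + ((432-0) mod 28)} = a_{12} = 20.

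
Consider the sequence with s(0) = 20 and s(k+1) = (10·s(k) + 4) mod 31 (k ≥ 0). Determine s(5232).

Computing terms: s(0) = 20, s(1) = 18, s(2) = 29, s(3) = 15, s(4) = 30, s(5) = 25, s(6) = 6, s(7) = 2, s(8) = 24, s(9) = 27, s(10) = 26, s(11) = 16, s(12) = 9, s(13) = 1, s(14) = 14, s(15) = 20.
Since s(15) = s(0) = 20, the sequence is periodic with period 15.
So s(5232) = s(0 + ((5232-0) mod 15)) = s(12) = 9.

9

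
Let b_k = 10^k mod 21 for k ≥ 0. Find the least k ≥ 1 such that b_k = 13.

Computing terms: b_0 = 1, b_1 = 10, b_2 = 16, b_3 = 13, b_4 = 4, b_5 = 19, b_6 = 1.
Since b_6 = b_0 = 1, the sequence is periodic with period 6.
The value 13 first appears (with k ≥ 1) at b_3.

3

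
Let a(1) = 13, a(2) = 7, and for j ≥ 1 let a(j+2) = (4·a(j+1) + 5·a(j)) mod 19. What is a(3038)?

Computing terms: a(1) = 13, a(2) = 7, a(3) = 17, a(4) = 8, a(5) = 3, a(6) = 14, a(7) = 14, a(8) = 12, a(9) = 4, a(10) = 0, a(11) = 1, a(12) = 4, a(13) = 2, a(14) = 9, a(15) = 8, a(16) = 1, a(17) = 6, a(18) = 10, a(19) = 13, a(20) = 7.
Since (a(19), a(20)) = (a(1), a(2)) = (13, 7) (two consecutive terms determine the rest), the sequence is periodic with period 18.
So a(3038) = a(1 + ((3038-1) mod 18)) = a(14) = 9.

9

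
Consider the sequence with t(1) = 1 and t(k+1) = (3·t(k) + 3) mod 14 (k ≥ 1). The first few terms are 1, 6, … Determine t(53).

We have t(1) = 1; t(2) = 6; t(3) = 7; t(4) = 10; t(5) = 5; t(6) = 4; t(7) = 1.
Since t(7) = t(1) = 1, the sequence is periodic with period 6.
So t(53) = t(1 + ((53-1) mod 6)) = t(5) = 5.

5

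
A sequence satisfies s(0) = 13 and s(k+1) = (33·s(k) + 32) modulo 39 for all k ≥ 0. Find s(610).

Computing terms: s(0) = 13,  s(1) = 32,  s(2) = 35,  s(3) = 17,  s(4) = 8,  s(5) = 23,  s(6) = 11,  s(7) = 5,  s(8) = 2,  s(9) = 20,  s(10) = 29,  s(11) = 14,  s(12) = 26,  s(13) = 32.
Since s(13) = s(1) = 32, the sequence is eventually periodic: after a pre-period of length 1 it cycles with period 12.
For k ≥ 1, s(k) depends only on (k - 1) mod 12. (610 - 1) mod 12 = 9, so s(610) = s(10) = 29.

29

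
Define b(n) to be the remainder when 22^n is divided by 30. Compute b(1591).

28

b(0) = 1,  b(1) = 22,  b(2) = 4,  b(3) = 28,  b(4) = 16,  b(5) = 22.
Since b(5) = b(1) = 22, the sequence is eventually periodic: after a pre-period of length 1 it cycles with period 4.
For n ≥ 1, b(n) depends only on (n - 1) mod 4. (1591 - 1) mod 4 = 2, so b(1591) = b(3) = 28.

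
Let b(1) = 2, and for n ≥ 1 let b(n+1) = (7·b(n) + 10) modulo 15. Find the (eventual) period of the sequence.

Computing terms: b(1) = 2; b(2) = 9; b(3) = 13; b(4) = 11; b(5) = 12; b(6) = 4; b(7) = 8; b(8) = 6; b(9) = 7; b(10) = 14; b(11) = 3; b(12) = 1; b(13) = 2.
Since b(13) = b(1) = 2, the sequence is periodic with period 12.

12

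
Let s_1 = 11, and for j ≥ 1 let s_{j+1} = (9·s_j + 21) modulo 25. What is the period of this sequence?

10

Listing terms: s_1 = 11, s_2 = 20, s_3 = 1, s_4 = 5, s_5 = 16, s_6 = 15, s_7 = 6, s_8 = 0, s_9 = 21, s_{10} = 10, s_{11} = 11.
The sequence repeats with period 10.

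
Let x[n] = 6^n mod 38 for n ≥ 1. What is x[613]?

Listing terms: x[1] = 6,  x[2] = 36,  x[3] = 26,  x[4] = 4,  x[5] = 24,  x[6] = 30,  x[7] = 28,  x[8] = 16,  x[9] = 20,  x[10] = 6.
The sequence repeats with period 9.
So x[613] = x[1 + ((613-1) mod 9)] = x[1] = 6.

6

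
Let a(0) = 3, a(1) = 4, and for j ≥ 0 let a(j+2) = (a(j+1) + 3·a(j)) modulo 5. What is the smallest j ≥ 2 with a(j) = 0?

3

Listing terms: a(0) = 3,  a(1) = 4,  a(2) = 3,  a(3) = 0,  a(4) = 4,  a(5) = 4,  a(6) = 1,  a(7) = 3,  a(8) = 1,  a(9) = 0,  a(10) = 3,  a(11) = 3,  a(12) = 2,  a(13) = 1,  a(14) = 2,  a(15) = 0,  a(16) = 1,  a(17) = 1,  a(18) = 4,  a(19) = 2,  a(20) = 4,  a(21) = 0,  a(22) = 2,  a(23) = 2,  a(24) = 3,  a(25) = 4.
Since (a(24), a(25)) = (a(0), a(1)) = (3, 4) (two consecutive terms determine the rest), the sequence is periodic with period 24.
The value 0 first appears (with j ≥ 2) at a(3).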